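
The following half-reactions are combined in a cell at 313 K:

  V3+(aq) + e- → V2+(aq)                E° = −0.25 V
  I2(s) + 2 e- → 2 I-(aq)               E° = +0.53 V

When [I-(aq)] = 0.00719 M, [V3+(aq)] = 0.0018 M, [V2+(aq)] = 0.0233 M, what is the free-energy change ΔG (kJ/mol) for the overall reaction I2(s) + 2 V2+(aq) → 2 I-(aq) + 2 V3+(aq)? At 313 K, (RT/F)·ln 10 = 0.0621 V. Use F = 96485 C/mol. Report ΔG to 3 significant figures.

With I₂/I⁻ reduced at the cathode, E°cell = +0.53 − (−0.25) = +0.78 V and n = 2.
Q = ([I-(aq)]^2·[V3+(aq)]^2) / [V2+(aq)]^2 = 3.09×10^−7, so log Q = −6.511 and E = +0.78 − (0.0621/2)(−6.511) = +0.9822 V.
Finally ΔG = −nFE = −(2)(96485 C/mol)(+0.9822 V) = −190 kJ/mol.

−190 kJ/mol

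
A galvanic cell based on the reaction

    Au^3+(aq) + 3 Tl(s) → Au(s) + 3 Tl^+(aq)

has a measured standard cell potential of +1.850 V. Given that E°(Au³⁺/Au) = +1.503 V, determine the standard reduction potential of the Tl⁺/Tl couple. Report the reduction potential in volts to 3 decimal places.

−0.347 V

In the reaction as written the Au³⁺/Au couple is reduced (cathode) and Tl⁺/Tl is oxidized (anode), so E°cell = E°(Au³⁺/Au) − E°(Tl⁺/Tl).
E°(Tl⁺/Tl) = E°(cathode) − E°cell = +1.503 − (+1.850) = −0.347 V.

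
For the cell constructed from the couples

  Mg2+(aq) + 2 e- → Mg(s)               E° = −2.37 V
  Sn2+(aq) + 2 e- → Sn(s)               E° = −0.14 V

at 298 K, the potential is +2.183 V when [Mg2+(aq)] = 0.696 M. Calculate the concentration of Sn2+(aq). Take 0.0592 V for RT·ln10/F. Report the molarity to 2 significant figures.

0.018 M

With Sn²⁺/Sn at the cathode and Mg²⁺/Mg at the anode, E°cell = −0.14 − (−2.37) = +2.23 V (n = 2).
Since E = E° − (0.0592/n)·log Q, log Q = n(E° − E)/0.0592 = 1.588.
The balanced reaction is Sn2+(aq) + Mg(s) → Sn(s) + Mg2+(aq), so Q = [Mg2+(aq)] / [Sn2+(aq)].
Isolating [Sn2+(aq)] in Q = 10^{1.588} yields log [Sn2+(aq)] = −1.745, i.e. 0.018 M.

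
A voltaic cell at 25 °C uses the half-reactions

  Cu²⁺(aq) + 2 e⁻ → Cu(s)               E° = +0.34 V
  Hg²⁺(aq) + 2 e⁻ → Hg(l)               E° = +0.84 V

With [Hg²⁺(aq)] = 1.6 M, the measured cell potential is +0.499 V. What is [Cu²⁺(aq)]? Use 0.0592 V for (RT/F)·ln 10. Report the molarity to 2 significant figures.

1.7 M

With Hg²⁺/Hg at the cathode and Cu²⁺/Cu at the anode, E°cell = +0.84 − (+0.34) = +0.50 V (n = 2).
From the Nernst equation, log Q = n(E° − E)/0.0592 = 2·(+0.50 − (+0.499))/0.0592 = 0.034.
Balancing electrons gives Hg²⁺(aq) + Cu(s) → Hg(l) + Cu²⁺(aq); thus Q = [Cu²⁺(aq)] / [Hg²⁺(aq)].
Solving for the unknown gives log [Cu²⁺(aq)] = 0.238, so [Cu²⁺(aq)] ≈ 1.7 M.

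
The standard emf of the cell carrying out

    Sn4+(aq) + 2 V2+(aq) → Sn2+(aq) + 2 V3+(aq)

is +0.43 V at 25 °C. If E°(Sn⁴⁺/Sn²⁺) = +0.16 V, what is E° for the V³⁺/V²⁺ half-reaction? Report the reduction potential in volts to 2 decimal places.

−0.27 V

In the reaction as written the Sn⁴⁺/Sn²⁺ couple is reduced (cathode) and V³⁺/V²⁺ is oxidized (anode), so E°cell = E°(Sn⁴⁺/Sn²⁺) − E°(V³⁺/V²⁺).
E°(V³⁺/V²⁺) = E°(cathode) − E°cell = +0.16 − (+0.43) = −0.27 V.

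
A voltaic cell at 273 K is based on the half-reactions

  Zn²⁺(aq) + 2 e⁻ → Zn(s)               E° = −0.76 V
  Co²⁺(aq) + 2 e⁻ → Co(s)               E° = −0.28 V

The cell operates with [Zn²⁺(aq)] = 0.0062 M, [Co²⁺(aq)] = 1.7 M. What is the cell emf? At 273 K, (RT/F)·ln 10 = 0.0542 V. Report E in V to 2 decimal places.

+0.55 V

Since E°(Co²⁺/Co) > E°(Zn²⁺/Zn), Co²⁺/Co serves as the cathode.
E°cell = −0.28 − (−0.76) = +0.48 V, with n = 2 electrons transferred.
Balancing gives Co²⁺(aq) + Zn(s) → Co(s) + Zn²⁺(aq); hence Q = [Zn²⁺(aq)] / [Co²⁺(aq)] = 0.00365 (log Q = −2.438).
Applying E = E° − (RT ln10/nF)·log Q gives +0.48 − (0.0542/2)(−2.438) = +0.55 V.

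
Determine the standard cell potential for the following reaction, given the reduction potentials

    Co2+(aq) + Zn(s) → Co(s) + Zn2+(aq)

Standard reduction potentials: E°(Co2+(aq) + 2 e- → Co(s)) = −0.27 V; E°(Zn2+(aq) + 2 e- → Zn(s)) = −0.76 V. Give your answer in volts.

+0.49 V

Co2+(aq) gains electrons, so the Co²⁺/Co couple is the cathode; the Zn²⁺/Zn couple is the anode.
E°cell = E°(cathode) − E°(anode) = −0.27 − (−0.76) = +0.49 V.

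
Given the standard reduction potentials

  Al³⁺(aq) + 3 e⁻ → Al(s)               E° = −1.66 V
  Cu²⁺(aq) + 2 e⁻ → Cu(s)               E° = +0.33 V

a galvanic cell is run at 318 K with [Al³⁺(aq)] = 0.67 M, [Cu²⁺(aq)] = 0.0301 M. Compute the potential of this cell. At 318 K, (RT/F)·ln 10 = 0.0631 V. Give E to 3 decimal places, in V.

Cu²⁺/Cu is reduced (cathode, E° = +0.33 V) and Al³⁺/Al is oxidized (anode).
E°cell = +0.33 − (−1.66) = +1.99 V, with n = 6 electrons transferred.
For the overall reaction 3 Cu²⁺(aq) + 2 Al(s) → 3 Cu(s) + 2 Al³⁺(aq), Q = [Al³⁺(aq)]^2 / [Cu²⁺(aq)]^3 = 1.65×10^4, giving log Q = 4.216.
E = E° − (0.0631/n)·log Q = +1.99 − (0.0631/6)(4.216) = +1.946 V.

+1.946 V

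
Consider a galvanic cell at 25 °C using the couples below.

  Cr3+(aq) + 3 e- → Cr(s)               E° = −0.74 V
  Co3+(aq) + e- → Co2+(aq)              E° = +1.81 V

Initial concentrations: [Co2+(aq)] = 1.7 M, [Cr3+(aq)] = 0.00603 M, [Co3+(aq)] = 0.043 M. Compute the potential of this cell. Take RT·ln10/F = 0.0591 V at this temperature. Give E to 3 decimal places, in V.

Since E°(Co³⁺/Co²⁺) > E°(Cr³⁺/Cr), Co³⁺/Co²⁺ serves as the cathode.
E°cell = +1.81 − (−0.74) = +2.55 V, with n = 3 electrons transferred.
The balanced reaction is 3 Co3+(aq) + Cr(s) → 3 Co2+(aq) + Cr3+(aq), so Q = ([Co2+(aq)]^3·[Cr3+(aq)]) / [Co3+(aq)]^3 = 373 and log Q = 2.571.
Applying E = E° − (RT ln10/nF)·log Q gives +2.55 − (0.0591/3)(2.571) = +2.499 V.

+2.499 V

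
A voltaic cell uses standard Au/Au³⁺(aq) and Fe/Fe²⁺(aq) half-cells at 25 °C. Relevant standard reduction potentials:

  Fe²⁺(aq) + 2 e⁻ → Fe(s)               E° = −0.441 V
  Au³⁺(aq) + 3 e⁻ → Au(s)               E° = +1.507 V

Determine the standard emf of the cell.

Of the two couples in this cell, the one with the more positive reduction potential is reduced at the cathode: here that is Au³⁺/Au (+1.507 V); Fe²⁺/Fe (−0.441 V) is the anode.
E°cell = E°(cathode) − E°(anode) = +1.507 − (−0.441) = +1.948 V.

+1.948 V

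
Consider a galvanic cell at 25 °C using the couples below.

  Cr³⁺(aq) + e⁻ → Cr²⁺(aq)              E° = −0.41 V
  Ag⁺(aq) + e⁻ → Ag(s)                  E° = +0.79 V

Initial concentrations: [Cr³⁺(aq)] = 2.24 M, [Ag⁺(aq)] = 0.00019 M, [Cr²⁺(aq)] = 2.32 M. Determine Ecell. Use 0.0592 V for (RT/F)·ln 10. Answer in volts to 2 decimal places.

Ag⁺/Ag is reduced (cathode, E° = +0.79 V) and Cr³⁺/Cr²⁺ is oxidized (anode).
E°cell = +0.79 − (−0.41) = +1.20 V, with n = 1 electron transferred.
Balancing gives Ag⁺(aq) + Cr²⁺(aq) → Ag(s) + Cr³⁺(aq); hence Q = [Cr³⁺(aq)] / ([Ag⁺(aq)]·[Cr²⁺(aq)]) = 5.08×10^3 (log Q = 3.706).
By the Nernst equation, E = +1.20 − (0.0592/1)·(3.706) = +0.98 V.

+0.98 V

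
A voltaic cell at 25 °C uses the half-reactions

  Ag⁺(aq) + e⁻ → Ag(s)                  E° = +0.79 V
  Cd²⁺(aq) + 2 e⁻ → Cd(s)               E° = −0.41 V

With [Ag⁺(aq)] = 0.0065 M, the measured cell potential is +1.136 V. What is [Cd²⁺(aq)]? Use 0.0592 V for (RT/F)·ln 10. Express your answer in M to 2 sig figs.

0.0061 M

With Ag⁺/Ag at the cathode and Cd²⁺/Cd at the anode, E°cell = +0.79 − (−0.41) = +1.20 V (n = 2).
From the Nernst equation, log Q = n(E° − E)/0.0592 = 2·(+1.20 − (+1.136))/0.0592 = 2.162.
Balancing electrons gives 2 Ag⁺(aq) + Cd(s) → 2 Ag(s) + Cd²⁺(aq); thus Q = [Cd²⁺(aq)] / [Ag⁺(aq)]^2.
Substituting the known concentrations and solving, log [Cd²⁺(aq)] = −2.212 and [Cd²⁺(aq)] = 0.0061 M.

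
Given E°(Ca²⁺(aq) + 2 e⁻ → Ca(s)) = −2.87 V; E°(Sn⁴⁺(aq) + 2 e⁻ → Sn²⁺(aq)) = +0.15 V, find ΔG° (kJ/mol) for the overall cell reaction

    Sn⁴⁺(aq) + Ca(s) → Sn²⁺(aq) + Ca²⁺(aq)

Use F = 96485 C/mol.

In the reaction as written Sn⁴⁺(aq) is reduced, so the Sn⁴⁺/Sn²⁺ couple is the cathode and Ca²⁺/Ca is the anode.
E°cell = +0.15 − (−2.87) = +3.02 V; balancing electrons gives n = 2.
ΔG° = −nFE°cell = −(2)(96485)(+3.02) J/mol = −583 kJ/mol.

−583 kJ/mol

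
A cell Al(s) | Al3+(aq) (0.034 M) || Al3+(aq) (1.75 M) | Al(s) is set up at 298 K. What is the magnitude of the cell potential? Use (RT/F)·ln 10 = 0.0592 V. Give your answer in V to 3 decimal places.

0.034 V

For a concentration cell E°cell = 0, since both electrodes use the same couple.
The compartment with the higher Al3+(aq) concentration (1.75 M) acts as the cathode; ions are reduced there and produced at the dilute (0.034 M) anode.
With n = 3, Ecell = −(0.0592/3)·log([dilute]/[conc]) = −(0.0592/3)·log(0.034/1.75) = +0.034 V.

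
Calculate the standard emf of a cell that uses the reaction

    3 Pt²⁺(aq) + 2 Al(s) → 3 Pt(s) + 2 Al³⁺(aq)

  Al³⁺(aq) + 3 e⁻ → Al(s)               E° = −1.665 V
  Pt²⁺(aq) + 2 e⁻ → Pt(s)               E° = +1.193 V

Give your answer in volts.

In the reaction as written, Pt²⁺(aq) is reduced (cathode) and Al³⁺(aq) is produced by oxidation at the anode.
E°cell = E°(cathode) − E°(anode) = +1.193 − (−1.665) = +2.858 V.

+2.858 V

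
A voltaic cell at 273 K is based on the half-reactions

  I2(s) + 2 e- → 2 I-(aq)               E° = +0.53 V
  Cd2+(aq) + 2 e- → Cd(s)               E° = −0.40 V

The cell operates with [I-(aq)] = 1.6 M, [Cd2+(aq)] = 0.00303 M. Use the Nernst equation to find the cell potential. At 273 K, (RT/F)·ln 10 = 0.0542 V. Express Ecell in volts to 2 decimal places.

Since E°(I₂/I⁻) > E°(Cd²⁺/Cd), I₂/I⁻ serves as the cathode.
E°cell = E°cat − E°an = +0.53 − (−0.40) = +0.93 V; n = 2.
Balancing gives I2(s) + Cd(s) → 2 I-(aq) + Cd2+(aq); hence Q = [I-(aq)]^2·[Cd2+(aq)] = 0.00776 (log Q = −2.110).
By the Nernst equation, E = +0.93 − (0.0542/2)·(−2.110) = +0.99 V.

+0.99 V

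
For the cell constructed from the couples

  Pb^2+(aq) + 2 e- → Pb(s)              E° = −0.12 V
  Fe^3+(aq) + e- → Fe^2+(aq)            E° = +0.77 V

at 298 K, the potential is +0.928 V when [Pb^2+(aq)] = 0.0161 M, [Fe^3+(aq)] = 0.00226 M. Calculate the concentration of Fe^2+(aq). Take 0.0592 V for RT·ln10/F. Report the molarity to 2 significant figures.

0.0041 M

The Fe³⁺/Fe²⁺ couple has the larger reduction potential, so it is the cathode: E°cell = +0.77 − (−0.12) = +0.89 V and n = 2.
From the Nernst equation, log Q = n(E° − E)/0.0592 = 2·(+0.89 − (+0.928))/0.0592 = −1.284.
The balanced reaction is 2 Fe^3+(aq) + Pb(s) → 2 Fe^2+(aq) + Pb^2+(aq), so Q = ([Fe^2+(aq)]^2·[Pb^2+(aq)]) / [Fe^3+(aq)]^2.
Solving for the unknown gives log [Fe^2+(aq)] = −2.391, so [Fe^2+(aq)] ≈ 0.0041 M.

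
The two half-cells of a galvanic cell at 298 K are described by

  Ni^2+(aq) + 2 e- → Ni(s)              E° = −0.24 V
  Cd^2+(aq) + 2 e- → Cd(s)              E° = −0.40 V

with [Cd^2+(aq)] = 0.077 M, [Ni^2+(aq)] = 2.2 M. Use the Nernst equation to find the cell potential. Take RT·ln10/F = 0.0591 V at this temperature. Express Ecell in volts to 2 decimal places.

+0.20 V

Since E°(Ni²⁺/Ni) > E°(Cd²⁺/Cd), Ni²⁺/Ni serves as the cathode.
E°cell = −0.24 − (−0.40) = +0.16 V, with n = 2 electrons transferred.
For the overall reaction Ni^2+(aq) + Cd(s) → Ni(s) + Cd^2+(aq), Q = [Cd^2+(aq)] / [Ni^2+(aq)] = 0.035, giving log Q = −1.456.
E = E° − (0.0591/n)·log Q = +0.16 − (0.0591/2)(−1.456) = +0.20 V.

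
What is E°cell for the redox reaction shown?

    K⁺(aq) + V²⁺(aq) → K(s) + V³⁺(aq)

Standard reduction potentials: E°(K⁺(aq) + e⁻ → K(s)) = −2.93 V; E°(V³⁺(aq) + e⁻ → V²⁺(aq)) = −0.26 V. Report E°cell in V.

−2.67 V

K⁺(aq) gains electrons, so the K⁺/K couple is the cathode; the V³⁺/V²⁺ couple is the anode.
E°cell = E°(cathode) − E°(anode) = −2.93 − (−0.26) = −2.67 V.
The negative E°cell means the reaction is non-spontaneous in the direction written.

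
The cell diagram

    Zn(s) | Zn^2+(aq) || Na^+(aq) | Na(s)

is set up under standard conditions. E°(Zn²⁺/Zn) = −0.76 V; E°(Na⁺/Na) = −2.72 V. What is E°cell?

−1.96 V

By convention the left-hand electrode in cell notation is the anode (oxidation) and the right-hand electrode is the cathode (reduction).
E°cell = E°(right) − E°(left) = −2.72 − (−0.76) = −1.96 V.
The negative sign shows that, as written, the cell would require an external voltage to drive the reaction.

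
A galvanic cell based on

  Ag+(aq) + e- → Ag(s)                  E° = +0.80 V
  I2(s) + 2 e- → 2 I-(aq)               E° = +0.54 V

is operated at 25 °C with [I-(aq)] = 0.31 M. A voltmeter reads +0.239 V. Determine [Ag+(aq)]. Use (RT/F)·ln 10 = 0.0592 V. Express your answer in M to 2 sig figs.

1.4 M

The Ag⁺/Ag couple has the larger reduction potential, so it is the cathode: E°cell = +0.80 − (+0.54) = +0.26 V and n = 2.
From the Nernst equation, log Q = n(E° − E)/0.0592 = 2·(+0.26 − (+0.239))/0.0592 = 0.709.
The balanced reaction is 2 Ag+(aq) + 2 I-(aq) → 2 Ag(s) + I2(s), so Q = 1 / ([Ag+(aq)]^2·[I-(aq)]^2).
Isolating [Ag+(aq)] in Q = 10^{0.709} yields log [Ag+(aq)] = 0.154, i.e. 1.4 M.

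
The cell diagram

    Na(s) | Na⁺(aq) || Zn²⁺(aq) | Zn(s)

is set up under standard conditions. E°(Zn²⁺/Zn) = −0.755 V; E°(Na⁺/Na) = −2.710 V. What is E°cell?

+1.955 V

By convention the left-hand electrode in cell notation is the anode (oxidation) and the right-hand electrode is the cathode (reduction).
E°cell = E°(right) − E°(left) = −0.755 − (−2.710) = +1.955 V.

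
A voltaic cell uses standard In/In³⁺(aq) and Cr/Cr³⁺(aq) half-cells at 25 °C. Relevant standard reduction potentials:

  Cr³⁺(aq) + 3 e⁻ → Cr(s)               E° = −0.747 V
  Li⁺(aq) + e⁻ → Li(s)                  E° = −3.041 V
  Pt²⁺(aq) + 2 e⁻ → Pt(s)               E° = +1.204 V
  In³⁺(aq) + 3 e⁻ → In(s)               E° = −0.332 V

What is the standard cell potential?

+0.415 V

The In³⁺/In couple has the higher E°, so In ion is reduced (cathode) and Cr is oxidized (anode).
E°cell = E°(cathode) − E°(anode) = −0.332 − (−0.747) = +0.415 V.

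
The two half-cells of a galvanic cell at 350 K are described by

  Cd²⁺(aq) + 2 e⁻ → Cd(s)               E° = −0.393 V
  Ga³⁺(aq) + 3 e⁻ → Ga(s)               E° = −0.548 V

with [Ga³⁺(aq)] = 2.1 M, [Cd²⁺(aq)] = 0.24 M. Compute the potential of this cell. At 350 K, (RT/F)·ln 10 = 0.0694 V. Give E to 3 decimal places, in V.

+0.126 V

Cd²⁺/Cd is reduced (cathode, E° = −0.393 V) and Ga³⁺/Ga is oxidized (anode).
The standard potential is −0.393 − (−0.548) = +0.155 V and the balanced reaction transfers n = 6 electrons.
For the overall reaction 3 Cd²⁺(aq) + 2 Ga(s) → 3 Cd(s) + 2 Ga³⁺(aq), Q = [Ga³⁺(aq)]^2 / [Cd²⁺(aq)]^3 = 319, giving log Q = 2.504.
By the Nernst equation, E = +0.155 − (0.0694/6)·(2.504) = +0.126 V.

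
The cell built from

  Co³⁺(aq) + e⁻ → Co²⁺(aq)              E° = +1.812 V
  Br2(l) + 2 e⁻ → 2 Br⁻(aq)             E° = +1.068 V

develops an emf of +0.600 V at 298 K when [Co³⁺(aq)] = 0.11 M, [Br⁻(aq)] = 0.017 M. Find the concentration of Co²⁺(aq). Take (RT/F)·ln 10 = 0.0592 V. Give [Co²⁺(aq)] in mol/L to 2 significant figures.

With Co³⁺/Co²⁺ at the cathode and Br₂/Br⁻ at the anode, E°cell = +1.812 − (+1.068) = +0.744 V (n = 2).
From the Nernst equation, log Q = n(E° − E)/0.0592 = 2·(+0.744 − (+0.600))/0.0592 = 4.865.
For 2 Co³⁺(aq) + 2 Br⁻(aq) → 2 Co²⁺(aq) + Br2(l), the reaction quotient is Q = [Co²⁺(aq)]^2 / ([Co³⁺(aq)]^2·[Br⁻(aq)]^2).
Solving for the unknown gives log [Co²⁺(aq)] = −0.296, so [Co²⁺(aq)] ≈ 0.51 M.

0.51 M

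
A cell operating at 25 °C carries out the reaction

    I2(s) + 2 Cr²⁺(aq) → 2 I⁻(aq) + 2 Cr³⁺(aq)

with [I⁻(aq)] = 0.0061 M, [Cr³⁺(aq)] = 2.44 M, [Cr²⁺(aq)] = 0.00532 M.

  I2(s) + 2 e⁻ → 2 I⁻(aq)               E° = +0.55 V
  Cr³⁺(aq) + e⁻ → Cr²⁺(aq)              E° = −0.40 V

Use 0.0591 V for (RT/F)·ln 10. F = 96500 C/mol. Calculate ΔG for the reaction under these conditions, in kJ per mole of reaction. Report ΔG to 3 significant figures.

E°cell = +0.55 − (−0.40) = +0.95 V; the balanced reaction transfers n = 2 electrons.
Q = ([I⁻(aq)]^2·[Cr³⁺(aq)]^2) / [Cr²⁺(aq)]^2 = 7.83, so log Q = 0.894 and E = +0.95 − (0.0591/2)(0.894) = +0.9236 V.
Then ΔG = −nFE = −2 × 96500 × +0.9236 J/mol = −178 kJ/mol.

−178 kJ/mol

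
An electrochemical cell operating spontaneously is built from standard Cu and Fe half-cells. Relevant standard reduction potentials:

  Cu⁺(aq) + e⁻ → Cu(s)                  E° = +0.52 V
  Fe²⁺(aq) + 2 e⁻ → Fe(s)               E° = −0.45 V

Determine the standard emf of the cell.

Of the two couples in this cell, the one with the more positive reduction potential is reduced at the cathode: here that is Cu⁺/Cu (+0.52 V); Fe²⁺/Fe (−0.45 V) is the anode.
E°cell = E°(cathode) − E°(anode) = +0.52 − (−0.45) = +0.97 V.

+0.97 V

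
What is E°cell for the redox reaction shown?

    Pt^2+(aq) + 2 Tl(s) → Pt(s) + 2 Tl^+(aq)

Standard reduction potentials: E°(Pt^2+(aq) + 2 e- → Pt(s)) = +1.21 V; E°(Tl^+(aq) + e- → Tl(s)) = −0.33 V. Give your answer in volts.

Pt^2+(aq) gains electrons, so the Pt²⁺/Pt couple is the cathode; the Tl⁺/Tl couple is the anode.
E°cell = E°(cathode) − E°(anode) = +1.21 − (−0.33) = +1.54 V.

+1.54 V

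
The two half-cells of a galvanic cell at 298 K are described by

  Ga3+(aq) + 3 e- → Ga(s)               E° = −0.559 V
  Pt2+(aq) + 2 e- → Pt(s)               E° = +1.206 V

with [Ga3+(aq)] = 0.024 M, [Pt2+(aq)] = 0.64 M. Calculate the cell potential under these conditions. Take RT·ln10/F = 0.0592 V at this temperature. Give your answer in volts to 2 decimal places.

+1.79 V

Pt²⁺/Pt is reduced (cathode, E° = +1.206 V) and Ga³⁺/Ga is oxidized (anode).
The standard potential is +1.206 − (−0.559) = +1.765 V and the balanced reaction transfers n = 6 electrons.
For the overall reaction 3 Pt2+(aq) + 2 Ga(s) → 3 Pt(s) + 2 Ga3+(aq), Q = [Ga3+(aq)]^2 / [Pt2+(aq)]^3 = 0.0022, giving log Q = −2.658.
Applying E = E° − (RT ln10/nF)·log Q gives +1.765 − (0.0592/6)(−2.658) = +1.79 V.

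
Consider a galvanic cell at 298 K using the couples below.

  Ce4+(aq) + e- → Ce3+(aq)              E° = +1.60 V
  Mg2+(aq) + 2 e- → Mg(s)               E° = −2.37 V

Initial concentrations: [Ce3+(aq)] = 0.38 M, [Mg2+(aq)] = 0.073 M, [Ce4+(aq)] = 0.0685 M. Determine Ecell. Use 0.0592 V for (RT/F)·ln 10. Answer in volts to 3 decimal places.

+3.960 V

The Ce⁴⁺/Ce³⁺ couple has the more positive E°, so it is the cathode; Mg²⁺/Mg is the anode.
The standard potential is +1.60 − (−2.37) = +3.97 V and the balanced reaction transfers n = 2 electrons.
Balancing gives 2 Ce4+(aq) + Mg(s) → 2 Ce3+(aq) + Mg2+(aq); hence Q = ([Ce3+(aq)]^2·[Mg2+(aq)]) / [Ce4+(aq)]^2 = 2.25 (log Q = 0.352).
By the Nernst equation, E = +3.97 − (0.0592/2)·(0.352) = +3.960 V.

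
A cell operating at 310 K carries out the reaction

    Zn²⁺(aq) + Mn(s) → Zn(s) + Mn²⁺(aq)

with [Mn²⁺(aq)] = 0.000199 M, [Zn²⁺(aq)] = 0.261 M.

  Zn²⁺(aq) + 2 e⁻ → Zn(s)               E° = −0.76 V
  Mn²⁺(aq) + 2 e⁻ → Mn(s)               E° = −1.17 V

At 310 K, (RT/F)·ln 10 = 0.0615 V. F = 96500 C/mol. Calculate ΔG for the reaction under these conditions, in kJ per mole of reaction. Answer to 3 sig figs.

The standard cell potential is −0.76 − (−1.17) = +0.41 V, with n = 2 electrons in the balanced equation.
The reaction quotient is [Mn²⁺(aq)] / [Zn²⁺(aq)] = 0.000762; by Nernst, E = +0.41 − (0.0615/2)(−3.118) = +0.5059 V.
ΔG = −nFE = −(2)(96500)(+0.5059) J/mol = −97.6 kJ/mol.

−97.6 kJ/mol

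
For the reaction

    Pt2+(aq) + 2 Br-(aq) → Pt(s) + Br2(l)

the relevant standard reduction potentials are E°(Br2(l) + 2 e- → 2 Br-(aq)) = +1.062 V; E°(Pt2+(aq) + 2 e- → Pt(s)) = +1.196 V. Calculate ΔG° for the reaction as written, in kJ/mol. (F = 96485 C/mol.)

−25.9 kJ/mol

In the reaction as written Pt2+(aq) is reduced, so the Pt²⁺/Pt couple is the cathode and Br₂/Br⁻ is the anode.
E°cell = +1.196 − (+1.062) = +0.134 V; balancing electrons gives n = 2.
ΔG° = −nFE°cell = −(2)(96485)(+0.134) J/mol = −25.9 kJ/mol.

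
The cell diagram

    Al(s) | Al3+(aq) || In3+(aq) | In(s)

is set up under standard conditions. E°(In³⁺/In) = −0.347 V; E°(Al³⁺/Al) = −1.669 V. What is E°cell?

By convention the left-hand electrode in cell notation is the anode (oxidation) and the right-hand electrode is the cathode (reduction).
E°cell = E°(right) − E°(left) = −0.347 − (−1.669) = +1.322 V.

+1.322 V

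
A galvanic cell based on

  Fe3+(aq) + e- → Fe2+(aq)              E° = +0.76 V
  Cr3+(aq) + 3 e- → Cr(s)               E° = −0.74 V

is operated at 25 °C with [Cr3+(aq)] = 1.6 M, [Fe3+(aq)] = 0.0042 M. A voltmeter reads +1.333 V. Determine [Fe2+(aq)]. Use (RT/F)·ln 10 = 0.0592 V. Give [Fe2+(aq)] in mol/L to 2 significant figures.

2.4 M

Fe³⁺/Fe²⁺ is the cathode (higher E°); E°cell = +0.76 − (−0.74) = +1.50 V with n = 3.
From the Nernst equation, log Q = n(E° − E)/0.0592 = 3·(+1.50 − (+1.333))/0.0592 = 8.463.
Balancing electrons gives 3 Fe3+(aq) + Cr(s) → 3 Fe2+(aq) + Cr3+(aq); thus Q = ([Fe2+(aq)]^3·[Cr3+(aq)]) / [Fe3+(aq)]^3.
Substituting the known concentrations and solving, log [Fe2+(aq)] = 0.376 and [Fe2+(aq)] = 2.4 M.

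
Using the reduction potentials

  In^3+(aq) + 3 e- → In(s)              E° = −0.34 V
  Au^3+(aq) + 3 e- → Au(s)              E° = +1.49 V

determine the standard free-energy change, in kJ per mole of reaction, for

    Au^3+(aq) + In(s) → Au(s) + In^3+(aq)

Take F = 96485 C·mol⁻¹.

In the reaction as written Au^3+(aq) is reduced, so the Au³⁺/Au couple is the cathode and In³⁺/In is the anode.
E°cell = +1.49 − (−0.34) = +1.83 V; balancing electrons gives n = 3.
ΔG° = −nFE°cell = −(3)(96485)(+1.83) J/mol = −530 kJ/mol.

−530 kJ/mol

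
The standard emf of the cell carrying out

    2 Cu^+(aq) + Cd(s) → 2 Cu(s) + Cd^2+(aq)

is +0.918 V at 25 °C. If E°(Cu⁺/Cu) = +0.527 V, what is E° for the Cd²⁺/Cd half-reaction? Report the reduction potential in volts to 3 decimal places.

−0.391 V

In the reaction as written the Cu⁺/Cu couple is reduced (cathode) and Cd²⁺/Cd is oxidized (anode), so E°cell = E°(Cu⁺/Cu) − E°(Cd²⁺/Cd).
E°(Cd²⁺/Cd) = E°(cathode) − E°cell = +0.527 − (+0.918) = −0.391 V.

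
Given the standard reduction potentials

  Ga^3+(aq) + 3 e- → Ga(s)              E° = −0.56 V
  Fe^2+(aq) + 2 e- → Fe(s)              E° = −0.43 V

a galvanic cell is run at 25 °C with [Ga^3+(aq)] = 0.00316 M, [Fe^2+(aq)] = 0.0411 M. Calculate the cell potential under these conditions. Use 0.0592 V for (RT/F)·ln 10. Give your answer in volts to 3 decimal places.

+0.138 V

Fe²⁺/Fe is reduced (cathode, E° = −0.43 V) and Ga³⁺/Ga is oxidized (anode).
E°cell = E°cat − E°an = −0.43 − (−0.56) = +0.13 V; n = 6.
For the overall reaction 3 Fe^2+(aq) + 2 Ga(s) → 3 Fe(s) + 2 Ga^3+(aq), Q = [Ga^3+(aq)]^2 / [Fe^2+(aq)]^3 = 0.144, giving log Q = −0.842.
Applying E = E° − (RT ln10/nF)·log Q gives +0.13 − (0.0592/6)(−0.842) = +0.138 V.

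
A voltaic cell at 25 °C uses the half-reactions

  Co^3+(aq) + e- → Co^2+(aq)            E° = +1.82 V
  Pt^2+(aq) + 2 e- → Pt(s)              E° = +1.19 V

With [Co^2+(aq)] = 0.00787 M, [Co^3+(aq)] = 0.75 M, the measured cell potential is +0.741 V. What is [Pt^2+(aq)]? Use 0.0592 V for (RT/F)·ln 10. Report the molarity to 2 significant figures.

Co³⁺/Co²⁺ is the cathode (higher E°); E°cell = +1.82 − (+1.19) = +0.63 V with n = 2.
Since E = E° − (0.0592/n)·log Q, log Q = n(E° − E)/0.0592 = −3.750.
Balancing electrons gives 2 Co^3+(aq) + Pt(s) → 2 Co^2+(aq) + Pt^2+(aq); thus Q = ([Co^2+(aq)]^2·[Pt^2+(aq)]) / [Co^3+(aq)]^2.
Solving for the unknown gives log [Pt^2+(aq)] = 0.208, so [Pt^2+(aq)] ≈ 1.6 M.

1.6 M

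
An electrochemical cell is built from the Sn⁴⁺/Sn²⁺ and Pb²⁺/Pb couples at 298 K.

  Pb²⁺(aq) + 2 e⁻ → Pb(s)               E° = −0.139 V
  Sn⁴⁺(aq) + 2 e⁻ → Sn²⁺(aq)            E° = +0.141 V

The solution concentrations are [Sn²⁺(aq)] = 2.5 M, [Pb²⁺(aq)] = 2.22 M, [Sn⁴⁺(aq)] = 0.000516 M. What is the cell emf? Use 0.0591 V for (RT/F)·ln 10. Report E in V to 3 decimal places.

Since E°(Sn⁴⁺/Sn²⁺) > E°(Pb²⁺/Pb), Sn⁴⁺/Sn²⁺ serves as the cathode.
The standard potential is +0.141 − (−0.139) = +0.280 V and the balanced reaction transfers n = 2 electrons.
For the overall reaction Sn⁴⁺(aq) + Pb(s) → Sn²⁺(aq) + Pb²⁺(aq), Q = ([Sn²⁺(aq)]·[Pb²⁺(aq)]) / [Sn⁴⁺(aq)] = 1.08×10^4, giving log Q = 4.032.
Applying E = E° − (RT ln10/nF)·log Q gives +0.280 − (0.0591/2)(4.032) = +0.161 V.

+0.161 V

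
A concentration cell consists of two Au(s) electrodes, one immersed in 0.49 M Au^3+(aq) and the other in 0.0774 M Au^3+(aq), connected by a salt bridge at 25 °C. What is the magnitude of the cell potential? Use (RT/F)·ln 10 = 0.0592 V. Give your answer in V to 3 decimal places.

For a concentration cell E°cell = 0, since both electrodes use the same couple.
The compartment with the higher Au^3+(aq) concentration (0.49 M) acts as the cathode; ions are reduced there and produced at the dilute (0.0774 M) anode.
With n = 3, Ecell = −(0.0592/3)·log([dilute]/[conc]) = −(0.0592/3)·log(0.0774/0.49) = +0.016 V.

0.016 V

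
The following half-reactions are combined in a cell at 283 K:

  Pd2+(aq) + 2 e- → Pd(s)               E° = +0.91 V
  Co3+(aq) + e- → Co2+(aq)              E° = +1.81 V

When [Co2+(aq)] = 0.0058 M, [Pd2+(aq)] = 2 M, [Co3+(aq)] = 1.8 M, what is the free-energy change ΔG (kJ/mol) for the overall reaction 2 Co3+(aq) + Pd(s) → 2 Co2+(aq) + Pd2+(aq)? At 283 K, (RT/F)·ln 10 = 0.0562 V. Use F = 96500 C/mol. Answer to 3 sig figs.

−199 kJ/mol

The standard cell potential is +1.81 − (+0.91) = +0.90 V, with n = 2 electrons in the balanced equation.
Here Q = ([Co2+(aq)]^2·[Pd2+(aq)]) / [Co3+(aq)]^2 = 2.08×10^−5 (log Q = −4.683), giving E = +0.90 − (0.0562/2)·(−4.683) = +1.0316 V.
Then ΔG = −nFE = −2 × 96500 × +1.0316 J/mol = −199 kJ/mol.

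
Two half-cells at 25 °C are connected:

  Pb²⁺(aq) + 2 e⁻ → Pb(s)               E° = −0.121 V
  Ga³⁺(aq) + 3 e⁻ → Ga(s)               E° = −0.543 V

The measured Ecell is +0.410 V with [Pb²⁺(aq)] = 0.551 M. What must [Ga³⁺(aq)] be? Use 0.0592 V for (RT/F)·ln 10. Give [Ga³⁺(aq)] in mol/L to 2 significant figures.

With Pb²⁺/Pb at the cathode and Ga³⁺/Ga at the anode, E°cell = −0.121 − (−0.543) = +0.422 V (n = 6).
From the Nernst equation, log Q = n(E° − E)/0.0592 = 6·(+0.422 − (+0.410))/0.0592 = 1.216.
Balancing electrons gives 3 Pb²⁺(aq) + 2 Ga(s) → 3 Pb(s) + 2 Ga³⁺(aq); thus Q = [Ga³⁺(aq)]^2 / [Pb²⁺(aq)]^3.
Substituting the known concentrations and solving, log [Ga³⁺(aq)] = 0.220 and [Ga³⁺(aq)] = 1.7 M.

1.7 M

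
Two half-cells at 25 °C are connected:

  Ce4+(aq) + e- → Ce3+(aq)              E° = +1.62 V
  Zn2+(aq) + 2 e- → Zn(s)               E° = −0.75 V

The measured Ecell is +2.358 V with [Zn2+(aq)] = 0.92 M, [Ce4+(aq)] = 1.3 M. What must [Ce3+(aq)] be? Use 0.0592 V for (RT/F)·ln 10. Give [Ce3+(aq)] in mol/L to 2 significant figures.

2.2 M

With Ce⁴⁺/Ce³⁺ at the cathode and Zn²⁺/Zn at the anode, E°cell = +1.62 − (−0.75) = +2.37 V (n = 2).
Rearranging E = E° − (0.0592/n)·log Q gives log Q = 2(+2.37 − (+2.358))/0.0592 = 0.405.
Balancing electrons gives 2 Ce4+(aq) + Zn(s) → 2 Ce3+(aq) + Zn2+(aq); thus Q = ([Ce3+(aq)]^2·[Zn2+(aq)]) / [Ce4+(aq)]^2.
Substituting the known concentrations and solving, log [Ce3+(aq)] = 0.335 and [Ce3+(aq)] = 2.2 M.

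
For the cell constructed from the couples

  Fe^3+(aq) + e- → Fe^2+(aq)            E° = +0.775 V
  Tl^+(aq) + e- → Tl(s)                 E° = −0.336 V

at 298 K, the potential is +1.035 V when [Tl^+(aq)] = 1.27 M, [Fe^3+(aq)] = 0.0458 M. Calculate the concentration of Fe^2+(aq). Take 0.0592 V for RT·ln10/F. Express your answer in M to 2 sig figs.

0.69 M

With Fe³⁺/Fe²⁺ at the cathode and Tl⁺/Tl at the anode, E°cell = +0.775 − (−0.336) = +1.111 V (n = 1).
From the Nernst equation, log Q = n(E° − E)/0.0592 = 1·(+1.111 − (+1.035))/0.0592 = 1.284.
The balanced reaction is Fe^3+(aq) + Tl(s) → Fe^2+(aq) + Tl^+(aq), so Q = ([Fe^2+(aq)]·[Tl^+(aq)]) / [Fe^3+(aq)].
Solving for the unknown gives log [Fe^2+(aq)] = −0.159, so [Fe^2+(aq)] ≈ 0.69 M.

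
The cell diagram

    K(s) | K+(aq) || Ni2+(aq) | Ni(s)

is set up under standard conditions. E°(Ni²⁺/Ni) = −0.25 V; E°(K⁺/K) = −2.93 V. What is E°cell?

+2.68 V

By convention the left-hand electrode in cell notation is the anode (oxidation) and the right-hand electrode is the cathode (reduction).
E°cell = E°(right) − E°(left) = −0.25 − (−2.93) = +2.68 V.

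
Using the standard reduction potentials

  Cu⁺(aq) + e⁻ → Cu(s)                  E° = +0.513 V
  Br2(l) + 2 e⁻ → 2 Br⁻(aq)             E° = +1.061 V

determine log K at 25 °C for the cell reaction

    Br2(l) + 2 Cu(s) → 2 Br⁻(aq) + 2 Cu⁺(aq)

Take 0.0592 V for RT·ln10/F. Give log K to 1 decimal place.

The Br₂/Br⁻ couple is reduced (cathode); E°cell = +1.061 − (+0.513) = +0.548 V with n = 2.
At equilibrium E = 0, so log K = nE°cell / 0.0592 = (2)(+0.548) / 0.0592 = 18.5.

log K = 18.5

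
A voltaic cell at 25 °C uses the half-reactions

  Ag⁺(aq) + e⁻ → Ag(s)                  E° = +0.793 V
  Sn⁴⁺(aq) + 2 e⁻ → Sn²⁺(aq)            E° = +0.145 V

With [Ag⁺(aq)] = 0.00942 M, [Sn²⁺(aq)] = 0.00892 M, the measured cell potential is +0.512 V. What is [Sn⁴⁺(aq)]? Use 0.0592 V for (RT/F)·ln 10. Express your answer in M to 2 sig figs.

0.031 M

With Ag⁺/Ag at the cathode and Sn⁴⁺/Sn²⁺ at the anode, E°cell = +0.793 − (+0.145) = +0.648 V (n = 2).
Rearranging E = E° − (0.0592/n)·log Q gives log Q = 2(+0.648 − (+0.512))/0.0592 = 4.595.
For 2 Ag⁺(aq) + Sn²⁺(aq) → 2 Ag(s) + Sn⁴⁺(aq), the reaction quotient is Q = [Sn⁴⁺(aq)] / ([Ag⁺(aq)]^2·[Sn²⁺(aq)]).
Solving for the unknown gives log [Sn⁴⁺(aq)] = −1.507, so [Sn⁴⁺(aq)] ≈ 0.031 M.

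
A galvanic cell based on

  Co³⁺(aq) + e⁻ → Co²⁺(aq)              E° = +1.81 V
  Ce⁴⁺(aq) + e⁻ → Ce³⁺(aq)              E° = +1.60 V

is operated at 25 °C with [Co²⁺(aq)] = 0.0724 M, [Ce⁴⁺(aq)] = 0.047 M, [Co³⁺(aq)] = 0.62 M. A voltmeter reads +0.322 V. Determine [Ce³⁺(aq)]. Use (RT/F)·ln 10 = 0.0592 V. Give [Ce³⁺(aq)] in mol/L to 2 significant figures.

0.43 M

With Co³⁺/Co²⁺ at the cathode and Ce⁴⁺/Ce³⁺ at the anode, E°cell = +1.81 − (+1.60) = +0.21 V (n = 1).
Rearranging E = E° − (0.0592/n)·log Q gives log Q = 1(+0.21 − (+0.322))/0.0592 = −1.892.
The balanced reaction is Co³⁺(aq) + Ce³⁺(aq) → Co²⁺(aq) + Ce⁴⁺(aq), so Q = ([Co²⁺(aq)]·[Ce⁴⁺(aq)]) / ([Co³⁺(aq)]·[Ce³⁺(aq)]).
Solving for the unknown gives log [Ce³⁺(aq)] = −0.369, so [Ce³⁺(aq)] ≈ 0.43 M.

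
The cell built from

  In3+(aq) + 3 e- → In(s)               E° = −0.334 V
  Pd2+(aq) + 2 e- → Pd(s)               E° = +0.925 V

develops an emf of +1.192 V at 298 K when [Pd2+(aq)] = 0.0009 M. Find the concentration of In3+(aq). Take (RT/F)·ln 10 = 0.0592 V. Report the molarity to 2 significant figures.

0.067 M

The Pd²⁺/Pd couple has the larger reduction potential, so it is the cathode: E°cell = +0.925 − (−0.334) = +1.259 V and n = 6.
Since E = E° − (0.0592/n)·log Q, log Q = n(E° − E)/0.0592 = 6.791.
The balanced reaction is 3 Pd2+(aq) + 2 In(s) → 3 Pd(s) + 2 In3+(aq), so Q = [In3+(aq)]^2 / [Pd2+(aq)]^3.
Solving for the unknown gives log [In3+(aq)] = −1.173, so [In3+(aq)] ≈ 0.067 M.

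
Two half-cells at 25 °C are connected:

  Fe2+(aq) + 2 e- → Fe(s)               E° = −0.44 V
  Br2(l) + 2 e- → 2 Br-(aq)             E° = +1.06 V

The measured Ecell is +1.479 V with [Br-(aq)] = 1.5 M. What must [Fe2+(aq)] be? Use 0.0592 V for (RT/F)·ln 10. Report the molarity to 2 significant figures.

The Br₂/Br⁻ couple has the larger reduction potential, so it is the cathode: E°cell = +1.06 − (−0.44) = +1.50 V and n = 2.
From the Nernst equation, log Q = n(E° − E)/0.0592 = 2·(+1.50 − (+1.479))/0.0592 = 0.709.
Balancing electrons gives Br2(l) + Fe(s) → 2 Br-(aq) + Fe2+(aq); thus Q = [Br-(aq)]^2·[Fe2+(aq)].
Solving for the unknown gives log [Fe2+(aq)] = 0.357, so [Fe2+(aq)] ≈ 2.3 M.

2.3 M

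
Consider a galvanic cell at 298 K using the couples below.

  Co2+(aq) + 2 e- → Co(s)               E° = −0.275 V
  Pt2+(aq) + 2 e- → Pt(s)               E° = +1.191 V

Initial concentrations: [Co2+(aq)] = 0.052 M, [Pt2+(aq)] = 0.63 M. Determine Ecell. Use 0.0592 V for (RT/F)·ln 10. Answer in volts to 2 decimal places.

+1.50 V

Pt²⁺/Pt is reduced (cathode, E° = +1.191 V) and Co²⁺/Co is oxidized (anode).
E°cell = E°cat − E°an = +1.191 − (−0.275) = +1.466 V; n = 2.
Balancing gives Pt2+(aq) + Co(s) → Pt(s) + Co2+(aq); hence Q = [Co2+(aq)] / [Pt2+(aq)] = 0.0825 (log Q = −1.083).
Applying E = E° − (RT ln10/nF)·log Q gives +1.466 − (0.0592/2)(−1.083) = +1.50 V.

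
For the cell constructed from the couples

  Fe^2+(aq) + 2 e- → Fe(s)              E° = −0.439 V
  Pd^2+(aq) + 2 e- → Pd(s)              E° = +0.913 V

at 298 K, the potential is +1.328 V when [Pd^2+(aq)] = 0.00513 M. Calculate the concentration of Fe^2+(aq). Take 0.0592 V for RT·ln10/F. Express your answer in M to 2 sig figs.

The Pd²⁺/Pd couple has the larger reduction potential, so it is the cathode: E°cell = +0.913 − (−0.439) = +1.352 V and n = 2.
Since E = E° − (0.0592/n)·log Q, log Q = n(E° − E)/0.0592 = 0.811.
Balancing electrons gives Pd^2+(aq) + Fe(s) → Pd(s) + Fe^2+(aq); thus Q = [Fe^2+(aq)] / [Pd^2+(aq)].
Solving for the unknown gives log [Fe^2+(aq)] = −1.479, so [Fe^2+(aq)] ≈ 0.033 M.

0.033 M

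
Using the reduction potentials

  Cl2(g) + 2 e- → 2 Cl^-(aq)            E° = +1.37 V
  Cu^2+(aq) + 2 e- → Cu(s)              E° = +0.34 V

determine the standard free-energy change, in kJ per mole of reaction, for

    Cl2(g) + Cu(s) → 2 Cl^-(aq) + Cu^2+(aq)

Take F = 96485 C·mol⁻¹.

In the reaction as written Cl2(g) is reduced, so the Cl₂/Cl⁻ couple is the cathode and Cu²⁺/Cu is the anode.
E°cell = +1.37 − (+0.34) = +1.03 V; balancing electrons gives n = 2.
ΔG° = −nFE°cell = −(2)(96485)(+1.03) J/mol = −199 kJ/mol.

−199 kJ/mol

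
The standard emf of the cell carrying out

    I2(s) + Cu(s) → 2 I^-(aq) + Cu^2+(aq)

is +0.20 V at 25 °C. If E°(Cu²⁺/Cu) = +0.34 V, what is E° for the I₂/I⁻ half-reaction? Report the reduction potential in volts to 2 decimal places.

+0.54 V

In the reaction as written the I₂/I⁻ couple is reduced (cathode) and Cu²⁺/Cu is oxidized (anode), so E°cell = E°(I₂/I⁻) − E°(Cu²⁺/Cu).
E°(I₂/I⁻) = E°cell + E°(anode) = +0.20 + (+0.34) = +0.54 V.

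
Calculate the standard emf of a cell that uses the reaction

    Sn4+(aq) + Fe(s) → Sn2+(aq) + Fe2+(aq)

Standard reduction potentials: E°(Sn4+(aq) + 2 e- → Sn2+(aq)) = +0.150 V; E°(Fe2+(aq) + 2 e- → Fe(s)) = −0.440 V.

+0.590 V

In the reaction as written, Sn4+(aq) is reduced (cathode) and Fe2+(aq) is produced by oxidation at the anode.
E°cell = E°(cathode) − E°(anode) = +0.150 − (−0.440) = +0.590 V.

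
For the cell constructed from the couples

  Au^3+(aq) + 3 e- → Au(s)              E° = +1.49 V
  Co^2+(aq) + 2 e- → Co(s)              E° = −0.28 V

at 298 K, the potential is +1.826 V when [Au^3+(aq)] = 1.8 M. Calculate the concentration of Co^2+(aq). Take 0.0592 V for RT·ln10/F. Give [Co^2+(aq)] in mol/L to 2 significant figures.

The Au³⁺/Au couple has the larger reduction potential, so it is the cathode: E°cell = +1.49 − (−0.28) = +1.77 V and n = 6.
From the Nernst equation, log Q = n(E° − E)/0.0592 = 6·(+1.77 − (+1.826))/0.0592 = −5.676.
For 2 Au^3+(aq) + 3 Co(s) → 2 Au(s) + 3 Co^2+(aq), the reaction quotient is Q = [Co^2+(aq)]^3 / [Au^3+(aq)]^2.
Isolating [Co^2+(aq)] in Q = 10^{−5.676} yields log [Co^2+(aq)] = −1.722, i.e. 0.019 M.

0.019 M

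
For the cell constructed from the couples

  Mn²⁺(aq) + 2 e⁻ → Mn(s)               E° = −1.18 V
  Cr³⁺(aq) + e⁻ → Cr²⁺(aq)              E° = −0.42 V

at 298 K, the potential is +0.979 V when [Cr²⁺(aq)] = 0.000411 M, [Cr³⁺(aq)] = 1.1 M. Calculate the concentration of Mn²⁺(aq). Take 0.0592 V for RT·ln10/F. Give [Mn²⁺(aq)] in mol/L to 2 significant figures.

The Cr³⁺/Cr²⁺ couple has the larger reduction potential, so it is the cathode: E°cell = −0.42 − (−1.18) = +0.76 V and n = 2.
From the Nernst equation, log Q = n(E° − E)/0.0592 = 2·(+0.76 − (+0.979))/0.0592 = −7.399.
Balancing electrons gives 2 Cr³⁺(aq) + Mn(s) → 2 Cr²⁺(aq) + Mn²⁺(aq); thus Q = ([Cr²⁺(aq)]^2·[Mn²⁺(aq)]) / [Cr³⁺(aq)]^2.
Solving for the unknown gives log [Mn²⁺(aq)] = −0.544, so [Mn²⁺(aq)] ≈ 0.29 M.

0.29 M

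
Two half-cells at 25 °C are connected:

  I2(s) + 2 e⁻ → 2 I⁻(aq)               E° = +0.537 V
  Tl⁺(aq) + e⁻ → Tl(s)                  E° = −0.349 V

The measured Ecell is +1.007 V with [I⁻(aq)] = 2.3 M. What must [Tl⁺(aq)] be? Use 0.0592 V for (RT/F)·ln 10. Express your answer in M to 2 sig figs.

The I₂/I⁻ couple has the larger reduction potential, so it is the cathode: E°cell = +0.537 − (−0.349) = +0.886 V and n = 2.
Rearranging E = E° − (0.0592/n)·log Q gives log Q = 2(+0.886 − (+1.007))/0.0592 = −4.088.
For I2(s) + 2 Tl(s) → 2 I⁻(aq) + 2 Tl⁺(aq), the reaction quotient is Q = [I⁻(aq)]^2·[Tl⁺(aq)]^2.
Isolating [Tl⁺(aq)] in Q = 10^{−4.088} yields log [Tl⁺(aq)] = −2.406, i.e. 0.0039 M.

0.0039 M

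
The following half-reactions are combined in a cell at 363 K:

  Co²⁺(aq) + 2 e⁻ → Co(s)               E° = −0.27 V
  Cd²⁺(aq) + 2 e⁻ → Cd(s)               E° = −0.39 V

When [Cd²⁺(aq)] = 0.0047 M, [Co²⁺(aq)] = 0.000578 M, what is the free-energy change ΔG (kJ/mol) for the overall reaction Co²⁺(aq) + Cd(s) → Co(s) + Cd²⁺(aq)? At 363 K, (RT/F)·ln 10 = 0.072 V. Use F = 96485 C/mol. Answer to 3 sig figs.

−16.8 kJ/mol

The standard cell potential is −0.27 − (−0.39) = +0.12 V, with n = 2 electrons in the balanced equation.
Here Q = [Cd²⁺(aq)] / [Co²⁺(aq)] = 8.13 (log Q = 0.910), giving E = +0.12 − (0.072/2)·(0.910) = +0.0872 V.
ΔG = −nFE = −(2)(96485)(+0.0872) J/mol = −16.8 kJ/mol.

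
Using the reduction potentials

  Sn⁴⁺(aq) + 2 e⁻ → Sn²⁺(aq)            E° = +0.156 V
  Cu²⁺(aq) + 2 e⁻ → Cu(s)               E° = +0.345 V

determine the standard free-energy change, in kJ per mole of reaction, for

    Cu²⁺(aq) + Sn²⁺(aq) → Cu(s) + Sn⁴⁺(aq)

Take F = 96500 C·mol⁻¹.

In the reaction as written Cu²⁺(aq) is reduced, so the Cu²⁺/Cu couple is the cathode and Sn⁴⁺/Sn²⁺ is the anode.
E°cell = +0.345 − (+0.156) = +0.189 V; balancing electrons gives n = 2.
ΔG° = −nFE°cell = −(2)(96500)(+0.189) J/mol = −36.5 kJ/mol.

−36.5 kJ/mol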